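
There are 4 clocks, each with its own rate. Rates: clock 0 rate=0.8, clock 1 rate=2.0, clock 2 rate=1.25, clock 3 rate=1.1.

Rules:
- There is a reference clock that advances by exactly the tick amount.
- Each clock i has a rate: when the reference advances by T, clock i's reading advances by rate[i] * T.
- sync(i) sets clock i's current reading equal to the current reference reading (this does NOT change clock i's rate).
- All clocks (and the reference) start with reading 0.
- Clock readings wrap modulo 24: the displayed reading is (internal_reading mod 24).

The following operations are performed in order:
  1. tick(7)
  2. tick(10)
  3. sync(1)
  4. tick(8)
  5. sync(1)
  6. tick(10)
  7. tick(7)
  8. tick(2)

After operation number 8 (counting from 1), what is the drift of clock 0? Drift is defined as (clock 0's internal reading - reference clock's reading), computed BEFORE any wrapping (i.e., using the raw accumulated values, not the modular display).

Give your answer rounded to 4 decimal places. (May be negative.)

After op 1 tick(7): ref=7.0000 raw=[5.6000 14.0000 8.7500 7.7000]
After op 2 tick(10): ref=17.0000 raw=[13.6000 34.0000 21.2500 18.7000]
After op 3 sync(1): ref=17.0000 raw=[13.6000 17.0000 21.2500 18.7000]
After op 4 tick(8): ref=25.0000 raw=[20.0000 33.0000 31.2500 27.5000]
After op 5 sync(1): ref=25.0000 raw=[20.0000 25.0000 31.2500 27.5000]
After op 6 tick(10): ref=35.0000 raw=[28.0000 45.0000 43.7500 38.5000]
After op 7 tick(7): ref=42.0000 raw=[33.6000 59.0000 52.5000 46.2000]
After op 8 tick(2): ref=44.0000 raw=[35.2000 63.0000 55.0000 48.4000]
Drift of clock 0 after op 8: 35.2000 - 44.0000 = -8.8000

Answer: -8.8000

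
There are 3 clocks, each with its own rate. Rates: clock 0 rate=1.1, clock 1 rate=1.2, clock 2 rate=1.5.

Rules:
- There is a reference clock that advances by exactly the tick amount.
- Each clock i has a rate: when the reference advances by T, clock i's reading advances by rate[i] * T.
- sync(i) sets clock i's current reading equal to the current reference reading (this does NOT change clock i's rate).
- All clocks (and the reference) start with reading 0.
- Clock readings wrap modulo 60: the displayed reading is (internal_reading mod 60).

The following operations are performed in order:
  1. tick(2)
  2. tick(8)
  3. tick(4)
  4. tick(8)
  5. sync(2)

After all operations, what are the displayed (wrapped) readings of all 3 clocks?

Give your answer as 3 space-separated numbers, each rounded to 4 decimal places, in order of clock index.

Answer: 24.2000 26.4000 22.0000

Derivation:
After op 1 tick(2): ref=2.0000 raw=[2.2000 2.4000 3.0000]
After op 2 tick(8): ref=10.0000 raw=[11.0000 12.0000 15.0000]
After op 3 tick(4): ref=14.0000 raw=[15.4000 16.8000 21.0000]
After op 4 tick(8): ref=22.0000 raw=[24.2000 26.4000 33.0000]
After op 5 sync(2): ref=22.0000 raw=[24.2000 26.4000 22.0000]
Wrap final raw readings (mod 60): 24.2000 mod 60 = 24.2000; 26.4000 mod 60 = 26.4000; 22.0000 mod 60 = 22.0000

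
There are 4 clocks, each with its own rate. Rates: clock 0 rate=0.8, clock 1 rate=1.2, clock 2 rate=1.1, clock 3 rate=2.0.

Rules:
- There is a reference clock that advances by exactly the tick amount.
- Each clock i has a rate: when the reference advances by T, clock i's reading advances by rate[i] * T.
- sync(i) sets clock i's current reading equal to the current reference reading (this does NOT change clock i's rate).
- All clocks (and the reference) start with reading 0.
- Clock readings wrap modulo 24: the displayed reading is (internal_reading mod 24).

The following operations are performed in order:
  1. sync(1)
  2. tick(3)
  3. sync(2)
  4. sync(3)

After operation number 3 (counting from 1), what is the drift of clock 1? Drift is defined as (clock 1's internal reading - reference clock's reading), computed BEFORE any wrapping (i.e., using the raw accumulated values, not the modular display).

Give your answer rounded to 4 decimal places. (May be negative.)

After op 1 sync(1): ref=0.0000 raw=[0.0000 0.0000 0.0000 0.0000]
After op 2 tick(3): ref=3.0000 raw=[2.4000 3.6000 3.3000 6.0000]
After op 3 sync(2): ref=3.0000 raw=[2.4000 3.6000 3.0000 6.0000]
Drift of clock 1 after op 3: 3.6000 - 3.0000 = 0.6000

Answer: 0.6000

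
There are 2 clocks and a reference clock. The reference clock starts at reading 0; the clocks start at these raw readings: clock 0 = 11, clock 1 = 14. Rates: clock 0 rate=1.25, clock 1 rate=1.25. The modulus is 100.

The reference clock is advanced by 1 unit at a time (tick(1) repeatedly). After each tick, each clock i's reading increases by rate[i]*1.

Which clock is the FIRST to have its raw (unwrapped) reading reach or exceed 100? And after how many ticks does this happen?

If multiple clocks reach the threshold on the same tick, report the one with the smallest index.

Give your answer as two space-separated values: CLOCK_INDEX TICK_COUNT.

clock 0: start=11, rate=1.25, needs 100-11 = 89; ticks = ceil(89/1.25) = ceil(71.2000) = 72; reading at tick 72 = 11 + 1.25*72 = 101.0000
clock 1: start=14, rate=1.25, needs 100-14 = 86; ticks = ceil(86/1.25) = ceil(68.8000) = 69; reading at tick 69 = 14 + 1.25*69 = 100.2500
Minimum tick count = 69; winners = [1]; smallest index = 1

Answer: 1 69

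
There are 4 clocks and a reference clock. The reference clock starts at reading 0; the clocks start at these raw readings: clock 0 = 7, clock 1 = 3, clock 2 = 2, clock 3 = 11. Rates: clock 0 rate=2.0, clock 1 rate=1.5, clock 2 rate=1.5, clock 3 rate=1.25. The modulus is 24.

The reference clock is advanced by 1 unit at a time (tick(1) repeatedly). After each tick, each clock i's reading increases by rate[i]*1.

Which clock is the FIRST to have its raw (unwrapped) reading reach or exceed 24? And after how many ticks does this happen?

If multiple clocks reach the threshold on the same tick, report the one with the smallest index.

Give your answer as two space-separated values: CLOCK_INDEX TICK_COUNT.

clock 0: start=7, rate=2.0, needs 24-7 = 17; ticks = ceil(17/2.0) = ceil(8.5000) = 9; reading at tick 9 = 7 + 2.0*9 = 25.0000
clock 1: start=3, rate=1.5, needs 24-3 = 21; ticks = ceil(21/1.5) = ceil(14.0000) = 14; reading at tick 14 = 3 + 1.5*14 = 24.0000
clock 2: start=2, rate=1.5, needs 24-2 = 22; ticks = ceil(22/1.5) = ceil(14.6667) = 15; reading at tick 15 = 2 + 1.5*15 = 24.5000
clock 3: start=11, rate=1.25, needs 24-11 = 13; ticks = ceil(13/1.25) = ceil(10.4000) = 11; reading at tick 11 = 11 + 1.25*11 = 24.7500
Minimum tick count = 9; winners = [0]; smallest index = 0

Answer: 0 9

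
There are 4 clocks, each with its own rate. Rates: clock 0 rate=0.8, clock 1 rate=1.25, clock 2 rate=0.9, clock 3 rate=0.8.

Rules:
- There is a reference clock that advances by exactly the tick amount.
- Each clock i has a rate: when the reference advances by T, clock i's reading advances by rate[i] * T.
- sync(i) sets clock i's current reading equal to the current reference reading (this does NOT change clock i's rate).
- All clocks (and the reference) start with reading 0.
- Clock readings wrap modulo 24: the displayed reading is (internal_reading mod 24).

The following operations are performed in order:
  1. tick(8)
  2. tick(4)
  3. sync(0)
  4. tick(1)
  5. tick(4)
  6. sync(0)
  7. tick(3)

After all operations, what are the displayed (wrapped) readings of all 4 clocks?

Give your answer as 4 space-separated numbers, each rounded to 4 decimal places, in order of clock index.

After op 1 tick(8): ref=8.0000 raw=[6.4000 10.0000 7.2000 6.4000]
After op 2 tick(4): ref=12.0000 raw=[9.6000 15.0000 10.8000 9.6000]
After op 3 sync(0): ref=12.0000 raw=[12.0000 15.0000 10.8000 9.6000]
After op 4 tick(1): ref=13.0000 raw=[12.8000 16.2500 11.7000 10.4000]
After op 5 tick(4): ref=17.0000 raw=[16.0000 21.2500 15.3000 13.6000]
After op 6 sync(0): ref=17.0000 raw=[17.0000 21.2500 15.3000 13.6000]
After op 7 tick(3): ref=20.0000 raw=[19.4000 25.0000 18.0000 16.0000]
Wrap final raw readings (mod 24): 19.4000 mod 24 = 19.4000; 25.0000 mod 24 = 1.0000; 18.0000 mod 24 = 18.0000; 16.0000 mod 24 = 16.0000

Answer: 19.4000 1.0000 18.0000 16.0000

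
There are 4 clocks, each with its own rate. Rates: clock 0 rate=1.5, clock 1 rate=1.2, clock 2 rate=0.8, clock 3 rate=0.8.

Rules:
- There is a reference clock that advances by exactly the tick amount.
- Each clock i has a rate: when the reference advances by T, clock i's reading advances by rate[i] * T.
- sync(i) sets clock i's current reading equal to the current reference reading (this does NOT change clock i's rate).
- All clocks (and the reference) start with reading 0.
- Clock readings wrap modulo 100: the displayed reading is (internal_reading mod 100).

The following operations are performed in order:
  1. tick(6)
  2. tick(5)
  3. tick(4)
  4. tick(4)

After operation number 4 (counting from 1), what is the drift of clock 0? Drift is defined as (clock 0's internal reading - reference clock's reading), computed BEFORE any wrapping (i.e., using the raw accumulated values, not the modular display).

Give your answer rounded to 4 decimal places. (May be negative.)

After op 1 tick(6): ref=6.0000 raw=[9.0000 7.2000 4.8000 4.8000]
After op 2 tick(5): ref=11.0000 raw=[16.5000 13.2000 8.8000 8.8000]
After op 3 tick(4): ref=15.0000 raw=[22.5000 18.0000 12.0000 12.0000]
After op 4 tick(4): ref=19.0000 raw=[28.5000 22.8000 15.2000 15.2000]
Drift of clock 0 after op 4: 28.5000 - 19.0000 = 9.5000

Answer: 9.5000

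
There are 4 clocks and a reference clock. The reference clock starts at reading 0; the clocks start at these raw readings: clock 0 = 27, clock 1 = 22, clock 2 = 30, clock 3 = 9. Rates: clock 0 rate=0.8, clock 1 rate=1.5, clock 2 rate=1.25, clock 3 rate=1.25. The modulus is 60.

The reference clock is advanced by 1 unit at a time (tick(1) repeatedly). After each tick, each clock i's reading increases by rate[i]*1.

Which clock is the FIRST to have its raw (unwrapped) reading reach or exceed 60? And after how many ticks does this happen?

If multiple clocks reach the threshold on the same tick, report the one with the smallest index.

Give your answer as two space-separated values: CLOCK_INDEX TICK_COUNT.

clock 0: start=27, rate=0.8, needs 60-27 = 33; ticks = ceil(33/0.8) = ceil(41.2500) = 42; reading at tick 42 = 27 + 0.8*42 = 60.6000
clock 1: start=22, rate=1.5, needs 60-22 = 38; ticks = ceil(38/1.5) = ceil(25.3333) = 26; reading at tick 26 = 22 + 1.5*26 = 61.0000
clock 2: start=30, rate=1.25, needs 60-30 = 30; ticks = ceil(30/1.25) = ceil(24.0000) = 24; reading at tick 24 = 30 + 1.25*24 = 60.0000
clock 3: start=9, rate=1.25, needs 60-9 = 51; ticks = ceil(51/1.25) = ceil(40.8000) = 41; reading at tick 41 = 9 + 1.25*41 = 60.2500
Minimum tick count = 24; winners = [2]; smallest index = 2

Answer: 2 24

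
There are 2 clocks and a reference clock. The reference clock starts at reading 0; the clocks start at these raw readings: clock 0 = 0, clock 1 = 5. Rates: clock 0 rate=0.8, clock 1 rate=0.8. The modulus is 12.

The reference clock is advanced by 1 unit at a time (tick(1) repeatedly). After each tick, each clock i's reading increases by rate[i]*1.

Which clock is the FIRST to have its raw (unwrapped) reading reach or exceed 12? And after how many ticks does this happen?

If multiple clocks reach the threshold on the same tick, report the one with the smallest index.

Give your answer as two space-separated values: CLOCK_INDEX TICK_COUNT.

Answer: 1 9

Derivation:
clock 0: start=0, rate=0.8, needs 12-0 = 12; ticks = ceil(12/0.8) = ceil(15.0000) = 15; reading at tick 15 = 0 + 0.8*15 = 12.0000
clock 1: start=5, rate=0.8, needs 12-5 = 7; ticks = ceil(7/0.8) = ceil(8.7500) = 9; reading at tick 9 = 5 + 0.8*9 = 12.2000
Minimum tick count = 9; winners = [1]; smallest index = 1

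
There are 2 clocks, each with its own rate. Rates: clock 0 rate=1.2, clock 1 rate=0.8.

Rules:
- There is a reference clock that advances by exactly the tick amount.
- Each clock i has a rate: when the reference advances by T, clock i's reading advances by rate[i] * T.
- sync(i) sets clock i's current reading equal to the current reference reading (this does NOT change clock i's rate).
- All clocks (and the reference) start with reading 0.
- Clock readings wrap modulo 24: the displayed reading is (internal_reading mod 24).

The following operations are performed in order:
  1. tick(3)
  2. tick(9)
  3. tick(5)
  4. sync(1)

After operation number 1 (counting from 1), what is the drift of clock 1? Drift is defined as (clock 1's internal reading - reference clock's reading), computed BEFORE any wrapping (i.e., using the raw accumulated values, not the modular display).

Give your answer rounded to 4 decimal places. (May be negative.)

Answer: -0.6000

Derivation:
After op 1 tick(3): ref=3.0000 raw=[3.6000 2.4000]
Drift of clock 1 after op 1: 2.4000 - 3.0000 = -0.6000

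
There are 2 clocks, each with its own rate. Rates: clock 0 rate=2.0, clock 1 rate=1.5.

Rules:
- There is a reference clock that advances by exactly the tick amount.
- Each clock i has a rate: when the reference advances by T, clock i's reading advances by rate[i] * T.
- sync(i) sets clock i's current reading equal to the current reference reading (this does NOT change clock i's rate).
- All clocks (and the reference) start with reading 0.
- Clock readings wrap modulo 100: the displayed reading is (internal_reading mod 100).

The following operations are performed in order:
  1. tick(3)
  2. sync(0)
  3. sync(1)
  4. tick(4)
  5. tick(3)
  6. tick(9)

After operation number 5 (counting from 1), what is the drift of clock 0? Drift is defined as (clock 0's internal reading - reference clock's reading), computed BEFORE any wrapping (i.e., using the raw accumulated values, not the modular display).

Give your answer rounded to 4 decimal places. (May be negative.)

Answer: 7.0000

Derivation:
After op 1 tick(3): ref=3.0000 raw=[6.0000 4.5000]
After op 2 sync(0): ref=3.0000 raw=[3.0000 4.5000]
After op 3 sync(1): ref=3.0000 raw=[3.0000 3.0000]
After op 4 tick(4): ref=7.0000 raw=[11.0000 9.0000]
After op 5 tick(3): ref=10.0000 raw=[17.0000 13.5000]
Drift of clock 0 after op 5: 17.0000 - 10.0000 = 7.0000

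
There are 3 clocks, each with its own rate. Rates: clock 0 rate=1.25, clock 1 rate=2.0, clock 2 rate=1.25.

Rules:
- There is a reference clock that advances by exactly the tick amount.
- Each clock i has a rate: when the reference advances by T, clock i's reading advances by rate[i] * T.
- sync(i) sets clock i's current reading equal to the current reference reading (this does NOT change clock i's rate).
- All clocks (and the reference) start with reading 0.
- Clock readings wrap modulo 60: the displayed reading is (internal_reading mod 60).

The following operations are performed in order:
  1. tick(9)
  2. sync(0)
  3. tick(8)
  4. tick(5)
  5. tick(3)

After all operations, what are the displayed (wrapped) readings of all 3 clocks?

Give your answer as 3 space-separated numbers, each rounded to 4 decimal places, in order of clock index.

After op 1 tick(9): ref=9.0000 raw=[11.2500 18.0000 11.2500]
After op 2 sync(0): ref=9.0000 raw=[9.0000 18.0000 11.2500]
After op 3 tick(8): ref=17.0000 raw=[19.0000 34.0000 21.2500]
After op 4 tick(5): ref=22.0000 raw=[25.2500 44.0000 27.5000]
After op 5 tick(3): ref=25.0000 raw=[29.0000 50.0000 31.2500]
Wrap final raw readings (mod 60): 29.0000 mod 60 = 29.0000; 50.0000 mod 60 = 50.0000; 31.2500 mod 60 = 31.2500

Answer: 29.0000 50.0000 31.2500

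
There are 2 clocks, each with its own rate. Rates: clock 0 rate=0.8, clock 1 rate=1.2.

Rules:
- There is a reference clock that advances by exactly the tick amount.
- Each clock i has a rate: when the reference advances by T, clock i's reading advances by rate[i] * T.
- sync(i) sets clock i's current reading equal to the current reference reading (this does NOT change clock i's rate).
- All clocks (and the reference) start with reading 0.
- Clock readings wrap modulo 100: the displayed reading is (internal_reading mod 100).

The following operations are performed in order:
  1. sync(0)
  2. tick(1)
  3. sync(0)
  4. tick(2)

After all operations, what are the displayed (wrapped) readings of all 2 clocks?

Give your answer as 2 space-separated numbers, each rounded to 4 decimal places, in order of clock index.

Answer: 2.6000 3.6000

Derivation:
After op 1 sync(0): ref=0.0000 raw=[0.0000 0.0000]
After op 2 tick(1): ref=1.0000 raw=[0.8000 1.2000]
After op 3 sync(0): ref=1.0000 raw=[1.0000 1.2000]
After op 4 tick(2): ref=3.0000 raw=[2.6000 3.6000]
Wrap final raw readings (mod 100): 2.6000 mod 100 = 2.6000; 3.6000 mod 100 = 3.6000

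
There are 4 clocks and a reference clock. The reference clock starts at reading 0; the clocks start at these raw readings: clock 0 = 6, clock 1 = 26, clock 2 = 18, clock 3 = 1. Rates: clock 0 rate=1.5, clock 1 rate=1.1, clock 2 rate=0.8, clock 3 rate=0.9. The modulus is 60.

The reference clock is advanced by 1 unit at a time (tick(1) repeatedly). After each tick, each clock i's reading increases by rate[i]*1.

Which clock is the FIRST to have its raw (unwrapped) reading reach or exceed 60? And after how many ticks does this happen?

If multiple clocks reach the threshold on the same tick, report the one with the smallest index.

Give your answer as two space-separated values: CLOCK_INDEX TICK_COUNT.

clock 0: start=6, rate=1.5, needs 60-6 = 54; ticks = ceil(54/1.5) = ceil(36.0000) = 36; reading at tick 36 = 6 + 1.5*36 = 60.0000
clock 1: start=26, rate=1.1, needs 60-26 = 34; ticks = ceil(34/1.1) = ceil(30.9091) = 31; reading at tick 31 = 26 + 1.1*31 = 60.1000
clock 2: start=18, rate=0.8, needs 60-18 = 42; ticks = ceil(42/0.8) = ceil(52.5000) = 53; reading at tick 53 = 18 + 0.8*53 = 60.4000
clock 3: start=1, rate=0.9, needs 60-1 = 59; ticks = ceil(59/0.9) = ceil(65.5556) = 66; reading at tick 66 = 1 + 0.9*66 = 60.4000
Minimum tick count = 31; winners = [1]; smallest index = 1

Answer: 1 31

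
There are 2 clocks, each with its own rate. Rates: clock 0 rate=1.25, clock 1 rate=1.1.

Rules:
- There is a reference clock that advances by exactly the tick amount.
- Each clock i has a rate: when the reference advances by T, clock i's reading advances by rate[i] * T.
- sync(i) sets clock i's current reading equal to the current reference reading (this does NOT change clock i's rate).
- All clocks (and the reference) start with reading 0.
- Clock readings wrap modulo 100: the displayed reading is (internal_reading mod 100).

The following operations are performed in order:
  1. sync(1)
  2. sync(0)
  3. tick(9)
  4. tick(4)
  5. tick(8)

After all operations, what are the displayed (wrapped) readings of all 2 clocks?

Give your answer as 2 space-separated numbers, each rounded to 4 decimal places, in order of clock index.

After op 1 sync(1): ref=0.0000 raw=[0.0000 0.0000]
After op 2 sync(0): ref=0.0000 raw=[0.0000 0.0000]
After op 3 tick(9): ref=9.0000 raw=[11.2500 9.9000]
After op 4 tick(4): ref=13.0000 raw=[16.2500 14.3000]
After op 5 tick(8): ref=21.0000 raw=[26.2500 23.1000]
Wrap final raw readings (mod 100): 26.2500 mod 100 = 26.2500; 23.1000 mod 100 = 23.1000

Answer: 26.2500 23.1000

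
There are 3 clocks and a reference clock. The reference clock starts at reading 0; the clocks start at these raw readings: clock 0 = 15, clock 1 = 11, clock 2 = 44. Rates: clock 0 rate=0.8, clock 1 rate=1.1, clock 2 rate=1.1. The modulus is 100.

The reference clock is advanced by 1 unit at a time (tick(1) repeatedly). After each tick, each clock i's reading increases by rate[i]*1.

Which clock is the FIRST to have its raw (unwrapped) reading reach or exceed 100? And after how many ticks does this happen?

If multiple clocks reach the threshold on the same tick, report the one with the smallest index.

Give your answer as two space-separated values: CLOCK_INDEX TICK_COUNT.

clock 0: start=15, rate=0.8, needs 100-15 = 85; ticks = ceil(85/0.8) = ceil(106.2500) = 107; reading at tick 107 = 15 + 0.8*107 = 100.6000
clock 1: start=11, rate=1.1, needs 100-11 = 89; ticks = ceil(89/1.1) = ceil(80.9091) = 81; reading at tick 81 = 11 + 1.1*81 = 100.1000
clock 2: start=44, rate=1.1, needs 100-44 = 56; ticks = ceil(56/1.1) = ceil(50.9091) = 51; reading at tick 51 = 44 + 1.1*51 = 100.1000
Minimum tick count = 51; winners = [2]; smallest index = 2

Answer: 2 51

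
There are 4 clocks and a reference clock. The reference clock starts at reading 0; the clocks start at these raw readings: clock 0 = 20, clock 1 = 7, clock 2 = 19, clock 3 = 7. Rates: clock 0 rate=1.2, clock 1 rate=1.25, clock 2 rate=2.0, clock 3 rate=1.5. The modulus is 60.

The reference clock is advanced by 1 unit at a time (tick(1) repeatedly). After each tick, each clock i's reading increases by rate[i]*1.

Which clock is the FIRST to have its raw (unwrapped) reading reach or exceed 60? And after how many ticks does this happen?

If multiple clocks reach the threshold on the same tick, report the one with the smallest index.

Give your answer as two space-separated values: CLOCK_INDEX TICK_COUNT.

clock 0: start=20, rate=1.2, needs 60-20 = 40; ticks = ceil(40/1.2) = ceil(33.3333) = 34; reading at tick 34 = 20 + 1.2*34 = 60.8000
clock 1: start=7, rate=1.25, needs 60-7 = 53; ticks = ceil(53/1.25) = ceil(42.4000) = 43; reading at tick 43 = 7 + 1.25*43 = 60.7500
clock 2: start=19, rate=2.0, needs 60-19 = 41; ticks = ceil(41/2.0) = ceil(20.5000) = 21; reading at tick 21 = 19 + 2.0*21 = 61.0000
clock 3: start=7, rate=1.5, needs 60-7 = 53; ticks = ceil(53/1.5) = ceil(35.3333) = 36; reading at tick 36 = 7 + 1.5*36 = 61.0000
Minimum tick count = 21; winners = [2]; smallest index = 2

Answer: 2 21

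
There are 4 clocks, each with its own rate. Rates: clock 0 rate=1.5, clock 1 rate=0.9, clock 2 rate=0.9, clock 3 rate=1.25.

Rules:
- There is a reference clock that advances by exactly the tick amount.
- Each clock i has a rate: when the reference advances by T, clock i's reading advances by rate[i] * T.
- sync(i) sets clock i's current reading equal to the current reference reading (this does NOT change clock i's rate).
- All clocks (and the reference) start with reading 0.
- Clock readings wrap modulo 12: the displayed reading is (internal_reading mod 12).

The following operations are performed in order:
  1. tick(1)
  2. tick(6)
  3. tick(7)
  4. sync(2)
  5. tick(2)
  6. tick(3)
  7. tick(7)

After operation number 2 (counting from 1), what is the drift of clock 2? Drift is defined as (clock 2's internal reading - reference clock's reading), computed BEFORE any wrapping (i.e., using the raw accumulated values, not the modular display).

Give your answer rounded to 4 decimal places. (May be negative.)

Answer: -0.7000

Derivation:
After op 1 tick(1): ref=1.0000 raw=[1.5000 0.9000 0.9000 1.2500]
After op 2 tick(6): ref=7.0000 raw=[10.5000 6.3000 6.3000 8.7500]
Drift of clock 2 after op 2: 6.3000 - 7.0000 = -0.7000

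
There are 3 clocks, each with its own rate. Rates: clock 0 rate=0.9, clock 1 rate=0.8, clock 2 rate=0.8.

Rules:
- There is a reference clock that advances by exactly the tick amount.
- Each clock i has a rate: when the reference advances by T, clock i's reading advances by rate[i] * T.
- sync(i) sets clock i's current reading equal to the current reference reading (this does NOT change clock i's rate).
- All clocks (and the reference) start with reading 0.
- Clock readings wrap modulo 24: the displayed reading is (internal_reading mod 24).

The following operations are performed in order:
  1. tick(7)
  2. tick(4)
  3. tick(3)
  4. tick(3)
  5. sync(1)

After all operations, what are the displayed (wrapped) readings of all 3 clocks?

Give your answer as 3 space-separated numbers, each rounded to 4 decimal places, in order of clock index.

Answer: 15.3000 17.0000 13.6000

Derivation:
After op 1 tick(7): ref=7.0000 raw=[6.3000 5.6000 5.6000]
After op 2 tick(4): ref=11.0000 raw=[9.9000 8.8000 8.8000]
After op 3 tick(3): ref=14.0000 raw=[12.6000 11.2000 11.2000]
After op 4 tick(3): ref=17.0000 raw=[15.3000 13.6000 13.6000]
After op 5 sync(1): ref=17.0000 raw=[15.3000 17.0000 13.6000]
Wrap final raw readings (mod 24): 15.3000 mod 24 = 15.3000; 17.0000 mod 24 = 17.0000; 13.6000 mod 24 = 13.6000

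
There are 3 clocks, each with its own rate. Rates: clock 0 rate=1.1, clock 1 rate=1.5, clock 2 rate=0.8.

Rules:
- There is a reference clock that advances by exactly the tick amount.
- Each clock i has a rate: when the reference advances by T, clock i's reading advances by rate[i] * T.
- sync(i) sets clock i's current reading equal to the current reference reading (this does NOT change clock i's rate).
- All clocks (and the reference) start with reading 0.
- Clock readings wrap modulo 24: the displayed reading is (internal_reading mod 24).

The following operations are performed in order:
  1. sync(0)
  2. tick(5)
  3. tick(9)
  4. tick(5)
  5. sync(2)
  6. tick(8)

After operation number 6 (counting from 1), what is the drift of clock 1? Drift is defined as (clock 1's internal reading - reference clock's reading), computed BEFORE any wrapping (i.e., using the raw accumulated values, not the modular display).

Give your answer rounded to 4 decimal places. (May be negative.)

After op 1 sync(0): ref=0.0000 raw=[0.0000 0.0000 0.0000]
After op 2 tick(5): ref=5.0000 raw=[5.5000 7.5000 4.0000]
After op 3 tick(9): ref=14.0000 raw=[15.4000 21.0000 11.2000]
After op 4 tick(5): ref=19.0000 raw=[20.9000 28.5000 15.2000]
After op 5 sync(2): ref=19.0000 raw=[20.9000 28.5000 19.0000]
After op 6 tick(8): ref=27.0000 raw=[29.7000 40.5000 25.4000]
Drift of clock 1 after op 6: 40.5000 - 27.0000 = 13.5000

Answer: 13.5000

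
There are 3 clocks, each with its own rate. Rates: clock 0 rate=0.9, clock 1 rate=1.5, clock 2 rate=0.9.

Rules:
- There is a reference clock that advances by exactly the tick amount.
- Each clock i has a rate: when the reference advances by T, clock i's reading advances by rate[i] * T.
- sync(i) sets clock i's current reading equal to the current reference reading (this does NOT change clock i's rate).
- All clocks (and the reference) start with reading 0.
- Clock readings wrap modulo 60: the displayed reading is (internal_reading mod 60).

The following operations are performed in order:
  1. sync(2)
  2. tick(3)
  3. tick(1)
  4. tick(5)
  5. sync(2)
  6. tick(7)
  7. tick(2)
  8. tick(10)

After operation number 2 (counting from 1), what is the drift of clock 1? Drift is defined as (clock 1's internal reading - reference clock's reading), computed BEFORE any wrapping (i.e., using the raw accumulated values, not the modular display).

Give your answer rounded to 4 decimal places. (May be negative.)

Answer: 1.5000

Derivation:
After op 1 sync(2): ref=0.0000 raw=[0.0000 0.0000 0.0000]
After op 2 tick(3): ref=3.0000 raw=[2.7000 4.5000 2.7000]
Drift of clock 1 after op 2: 4.5000 - 3.0000 = 1.5000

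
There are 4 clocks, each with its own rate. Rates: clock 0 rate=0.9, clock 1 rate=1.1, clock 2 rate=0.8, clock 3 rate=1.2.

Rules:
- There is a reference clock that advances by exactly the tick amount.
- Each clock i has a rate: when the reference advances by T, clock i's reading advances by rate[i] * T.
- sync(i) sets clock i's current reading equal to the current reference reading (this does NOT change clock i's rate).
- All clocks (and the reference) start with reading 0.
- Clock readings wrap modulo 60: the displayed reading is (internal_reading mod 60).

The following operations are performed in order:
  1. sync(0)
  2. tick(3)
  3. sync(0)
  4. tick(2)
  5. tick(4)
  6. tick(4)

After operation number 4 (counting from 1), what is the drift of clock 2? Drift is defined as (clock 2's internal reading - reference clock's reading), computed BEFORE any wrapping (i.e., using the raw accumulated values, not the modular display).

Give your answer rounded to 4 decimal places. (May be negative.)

After op 1 sync(0): ref=0.0000 raw=[0.0000 0.0000 0.0000 0.0000]
After op 2 tick(3): ref=3.0000 raw=[2.7000 3.3000 2.4000 3.6000]
After op 3 sync(0): ref=3.0000 raw=[3.0000 3.3000 2.4000 3.6000]
After op 4 tick(2): ref=5.0000 raw=[4.8000 5.5000 4.0000 6.0000]
Drift of clock 2 after op 4: 4.0000 - 5.0000 = -1.0000

Answer: -1.0000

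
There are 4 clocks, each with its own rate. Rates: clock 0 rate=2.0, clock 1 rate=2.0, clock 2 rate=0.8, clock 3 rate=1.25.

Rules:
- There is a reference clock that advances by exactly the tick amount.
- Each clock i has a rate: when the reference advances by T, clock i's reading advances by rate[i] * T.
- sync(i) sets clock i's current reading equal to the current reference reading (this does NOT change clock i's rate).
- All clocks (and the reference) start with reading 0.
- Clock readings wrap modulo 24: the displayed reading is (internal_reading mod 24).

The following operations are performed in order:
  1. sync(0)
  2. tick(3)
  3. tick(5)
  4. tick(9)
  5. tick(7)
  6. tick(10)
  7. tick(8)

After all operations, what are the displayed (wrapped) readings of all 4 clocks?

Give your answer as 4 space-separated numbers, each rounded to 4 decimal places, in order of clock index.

Answer: 12.0000 12.0000 9.6000 4.5000

Derivation:
After op 1 sync(0): ref=0.0000 raw=[0.0000 0.0000 0.0000 0.0000]
After op 2 tick(3): ref=3.0000 raw=[6.0000 6.0000 2.4000 3.7500]
After op 3 tick(5): ref=8.0000 raw=[16.0000 16.0000 6.4000 10.0000]
After op 4 tick(9): ref=17.0000 raw=[34.0000 34.0000 13.6000 21.2500]
After op 5 tick(7): ref=24.0000 raw=[48.0000 48.0000 19.2000 30.0000]
After op 6 tick(10): ref=34.0000 raw=[68.0000 68.0000 27.2000 42.5000]
After op 7 tick(8): ref=42.0000 raw=[84.0000 84.0000 33.6000 52.5000]
Wrap final raw readings (mod 24): 84.0000 mod 24 = 12.0000; 84.0000 mod 24 = 12.0000; 33.6000 mod 24 = 9.6000; 52.5000 mod 24 = 4.5000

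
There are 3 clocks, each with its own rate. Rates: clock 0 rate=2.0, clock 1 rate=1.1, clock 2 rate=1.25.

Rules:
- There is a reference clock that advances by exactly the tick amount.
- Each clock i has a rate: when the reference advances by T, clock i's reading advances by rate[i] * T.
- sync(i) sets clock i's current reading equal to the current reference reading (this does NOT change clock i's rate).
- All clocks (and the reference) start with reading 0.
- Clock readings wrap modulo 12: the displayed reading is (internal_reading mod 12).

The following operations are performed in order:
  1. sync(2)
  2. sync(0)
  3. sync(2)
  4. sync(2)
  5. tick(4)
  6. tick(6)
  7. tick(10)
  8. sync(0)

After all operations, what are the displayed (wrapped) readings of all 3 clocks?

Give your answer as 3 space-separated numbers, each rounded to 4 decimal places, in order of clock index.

After op 1 sync(2): ref=0.0000 raw=[0.0000 0.0000 0.0000]
After op 2 sync(0): ref=0.0000 raw=[0.0000 0.0000 0.0000]
After op 3 sync(2): ref=0.0000 raw=[0.0000 0.0000 0.0000]
After op 4 sync(2): ref=0.0000 raw=[0.0000 0.0000 0.0000]
After op 5 tick(4): ref=4.0000 raw=[8.0000 4.4000 5.0000]
After op 6 tick(6): ref=10.0000 raw=[20.0000 11.0000 12.5000]
After op 7 tick(10): ref=20.0000 raw=[40.0000 22.0000 25.0000]
After op 8 sync(0): ref=20.0000 raw=[20.0000 22.0000 25.0000]
Wrap final raw readings (mod 12): 20.0000 mod 12 = 8.0000; 22.0000 mod 12 = 10.0000; 25.0000 mod 12 = 1.0000

Answer: 8.0000 10.0000 1.0000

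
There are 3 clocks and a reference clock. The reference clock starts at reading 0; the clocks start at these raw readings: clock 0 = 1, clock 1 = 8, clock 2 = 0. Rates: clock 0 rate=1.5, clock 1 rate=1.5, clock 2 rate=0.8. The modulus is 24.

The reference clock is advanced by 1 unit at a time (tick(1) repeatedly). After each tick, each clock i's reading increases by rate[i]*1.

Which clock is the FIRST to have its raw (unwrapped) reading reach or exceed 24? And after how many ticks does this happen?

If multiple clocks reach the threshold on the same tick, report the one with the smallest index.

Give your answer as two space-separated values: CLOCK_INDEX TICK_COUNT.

Answer: 1 11

Derivation:
clock 0: start=1, rate=1.5, needs 24-1 = 23; ticks = ceil(23/1.5) = ceil(15.3333) = 16; reading at tick 16 = 1 + 1.5*16 = 25.0000
clock 1: start=8, rate=1.5, needs 24-8 = 16; ticks = ceil(16/1.5) = ceil(10.6667) = 11; reading at tick 11 = 8 + 1.5*11 = 24.5000
clock 2: start=0, rate=0.8, needs 24-0 = 24; ticks = ceil(24/0.8) = ceil(30.0000) = 30; reading at tick 30 = 0 + 0.8*30 = 24.0000
Minimum tick count = 11; winners = [1]; smallest index = 1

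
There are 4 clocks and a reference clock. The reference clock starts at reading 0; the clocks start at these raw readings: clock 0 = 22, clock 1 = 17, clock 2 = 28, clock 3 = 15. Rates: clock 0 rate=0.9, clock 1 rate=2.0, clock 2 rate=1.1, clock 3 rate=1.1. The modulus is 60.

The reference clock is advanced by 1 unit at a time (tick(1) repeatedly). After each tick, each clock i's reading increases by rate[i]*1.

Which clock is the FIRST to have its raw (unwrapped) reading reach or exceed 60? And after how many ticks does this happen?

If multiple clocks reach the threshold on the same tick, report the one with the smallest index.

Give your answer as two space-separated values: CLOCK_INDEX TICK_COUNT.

Answer: 1 22

Derivation:
clock 0: start=22, rate=0.9, needs 60-22 = 38; ticks = ceil(38/0.9) = ceil(42.2222) = 43; reading at tick 43 = 22 + 0.9*43 = 60.7000
clock 1: start=17, rate=2.0, needs 60-17 = 43; ticks = ceil(43/2.0) = ceil(21.5000) = 22; reading at tick 22 = 17 + 2.0*22 = 61.0000
clock 2: start=28, rate=1.1, needs 60-28 = 32; ticks = ceil(32/1.1) = ceil(29.0909) = 30; reading at tick 30 = 28 + 1.1*30 = 61.0000
clock 3: start=15, rate=1.1, needs 60-15 = 45; ticks = ceil(45/1.1) = ceil(40.9091) = 41; reading at tick 41 = 15 + 1.1*41 = 60.1000
Minimum tick count = 22; winners = [1]; smallest index = 1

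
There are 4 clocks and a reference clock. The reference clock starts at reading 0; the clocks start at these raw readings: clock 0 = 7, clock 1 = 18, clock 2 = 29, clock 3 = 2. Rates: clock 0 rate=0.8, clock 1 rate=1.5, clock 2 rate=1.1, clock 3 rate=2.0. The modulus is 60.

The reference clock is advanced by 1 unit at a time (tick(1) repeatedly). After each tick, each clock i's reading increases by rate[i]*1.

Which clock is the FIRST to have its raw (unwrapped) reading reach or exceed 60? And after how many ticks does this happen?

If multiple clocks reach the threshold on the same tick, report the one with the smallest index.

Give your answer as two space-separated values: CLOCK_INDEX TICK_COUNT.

clock 0: start=7, rate=0.8, needs 60-7 = 53; ticks = ceil(53/0.8) = ceil(66.2500) = 67; reading at tick 67 = 7 + 0.8*67 = 60.6000
clock 1: start=18, rate=1.5, needs 60-18 = 42; ticks = ceil(42/1.5) = ceil(28.0000) = 28; reading at tick 28 = 18 + 1.5*28 = 60.0000
clock 2: start=29, rate=1.1, needs 60-29 = 31; ticks = ceil(31/1.1) = ceil(28.1818) = 29; reading at tick 29 = 29 + 1.1*29 = 60.9000
clock 3: start=2, rate=2.0, needs 60-2 = 58; ticks = ceil(58/2.0) = ceil(29.0000) = 29; reading at tick 29 = 2 + 2.0*29 = 60.0000
Minimum tick count = 28; winners = [1]; smallest index = 1

Answer: 1 28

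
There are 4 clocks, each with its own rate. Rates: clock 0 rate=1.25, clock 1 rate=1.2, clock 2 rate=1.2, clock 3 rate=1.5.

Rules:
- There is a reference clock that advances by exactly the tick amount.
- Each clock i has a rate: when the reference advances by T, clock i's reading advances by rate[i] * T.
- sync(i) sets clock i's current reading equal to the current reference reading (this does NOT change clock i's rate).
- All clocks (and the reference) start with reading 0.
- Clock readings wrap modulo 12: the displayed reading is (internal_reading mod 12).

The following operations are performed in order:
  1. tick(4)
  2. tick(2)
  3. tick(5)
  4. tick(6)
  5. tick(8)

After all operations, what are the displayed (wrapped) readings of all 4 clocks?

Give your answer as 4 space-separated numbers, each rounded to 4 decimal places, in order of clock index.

Answer: 7.2500 6.0000 6.0000 1.5000

Derivation:
After op 1 tick(4): ref=4.0000 raw=[5.0000 4.8000 4.8000 6.0000]
After op 2 tick(2): ref=6.0000 raw=[7.5000 7.2000 7.2000 9.0000]
After op 3 tick(5): ref=11.0000 raw=[13.7500 13.2000 13.2000 16.5000]
After op 4 tick(6): ref=17.0000 raw=[21.2500 20.4000 20.4000 25.5000]
After op 5 tick(8): ref=25.0000 raw=[31.2500 30.0000 30.0000 37.5000]
Wrap final raw readings (mod 12): 31.2500 mod 12 = 7.2500; 30.0000 mod 12 = 6.0000; 30.0000 mod 12 = 6.0000; 37.5000 mod 12 = 1.5000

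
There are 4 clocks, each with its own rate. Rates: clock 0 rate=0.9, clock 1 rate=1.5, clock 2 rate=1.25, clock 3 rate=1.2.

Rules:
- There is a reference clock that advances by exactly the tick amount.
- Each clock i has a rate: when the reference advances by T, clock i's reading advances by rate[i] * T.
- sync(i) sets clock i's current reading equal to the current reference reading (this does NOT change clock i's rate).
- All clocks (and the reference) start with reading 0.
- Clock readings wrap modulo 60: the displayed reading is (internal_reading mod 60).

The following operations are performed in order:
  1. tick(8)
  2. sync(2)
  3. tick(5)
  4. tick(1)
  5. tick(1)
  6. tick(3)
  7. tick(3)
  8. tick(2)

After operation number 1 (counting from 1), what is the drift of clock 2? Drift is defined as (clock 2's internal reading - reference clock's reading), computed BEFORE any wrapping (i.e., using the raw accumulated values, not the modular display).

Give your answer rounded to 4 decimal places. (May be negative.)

Answer: 2.0000

Derivation:
After op 1 tick(8): ref=8.0000 raw=[7.2000 12.0000 10.0000 9.6000]
Drift of clock 2 after op 1: 10.0000 - 8.0000 = 2.0000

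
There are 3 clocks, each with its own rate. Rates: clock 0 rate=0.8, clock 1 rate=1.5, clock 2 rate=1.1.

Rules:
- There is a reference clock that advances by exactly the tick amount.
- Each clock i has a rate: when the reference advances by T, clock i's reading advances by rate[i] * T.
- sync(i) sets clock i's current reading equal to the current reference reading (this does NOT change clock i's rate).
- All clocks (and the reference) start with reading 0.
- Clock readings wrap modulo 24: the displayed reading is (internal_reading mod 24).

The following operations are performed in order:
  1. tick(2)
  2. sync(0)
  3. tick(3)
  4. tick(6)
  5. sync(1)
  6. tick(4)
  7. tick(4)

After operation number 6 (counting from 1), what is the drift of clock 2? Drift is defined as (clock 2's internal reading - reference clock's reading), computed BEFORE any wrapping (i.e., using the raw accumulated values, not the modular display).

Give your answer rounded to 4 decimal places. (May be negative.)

Answer: 1.5000

Derivation:
After op 1 tick(2): ref=2.0000 raw=[1.6000 3.0000 2.2000]
After op 2 sync(0): ref=2.0000 raw=[2.0000 3.0000 2.2000]
After op 3 tick(3): ref=5.0000 raw=[4.4000 7.5000 5.5000]
After op 4 tick(6): ref=11.0000 raw=[9.2000 16.5000 12.1000]
After op 5 sync(1): ref=11.0000 raw=[9.2000 11.0000 12.1000]
After op 6 tick(4): ref=15.0000 raw=[12.4000 17.0000 16.5000]
Drift of clock 2 after op 6: 16.5000 - 15.0000 = 1.5000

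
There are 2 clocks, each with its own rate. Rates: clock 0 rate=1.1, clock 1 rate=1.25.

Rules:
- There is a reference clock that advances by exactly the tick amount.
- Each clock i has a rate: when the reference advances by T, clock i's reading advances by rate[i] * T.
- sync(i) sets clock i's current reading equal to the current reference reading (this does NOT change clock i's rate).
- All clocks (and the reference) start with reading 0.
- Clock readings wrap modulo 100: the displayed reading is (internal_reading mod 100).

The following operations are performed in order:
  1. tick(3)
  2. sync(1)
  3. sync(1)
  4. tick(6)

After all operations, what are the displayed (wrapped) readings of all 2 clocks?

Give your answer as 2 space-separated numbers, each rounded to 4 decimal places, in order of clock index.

Answer: 9.9000 10.5000

Derivation:
After op 1 tick(3): ref=3.0000 raw=[3.3000 3.7500]
After op 2 sync(1): ref=3.0000 raw=[3.3000 3.0000]
After op 3 sync(1): ref=3.0000 raw=[3.3000 3.0000]
After op 4 tick(6): ref=9.0000 raw=[9.9000 10.5000]
Wrap final raw readings (mod 100): 9.9000 mod 100 = 9.9000; 10.5000 mod 100 = 10.5000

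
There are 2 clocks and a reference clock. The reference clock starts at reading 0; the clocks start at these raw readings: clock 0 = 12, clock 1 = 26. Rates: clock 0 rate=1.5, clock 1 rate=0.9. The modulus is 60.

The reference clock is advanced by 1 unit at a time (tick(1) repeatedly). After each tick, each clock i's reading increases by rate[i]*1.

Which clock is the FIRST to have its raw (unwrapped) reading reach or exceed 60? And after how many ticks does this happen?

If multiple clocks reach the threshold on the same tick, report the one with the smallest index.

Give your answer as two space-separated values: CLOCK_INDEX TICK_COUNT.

Answer: 0 32

Derivation:
clock 0: start=12, rate=1.5, needs 60-12 = 48; ticks = ceil(48/1.5) = ceil(32.0000) = 32; reading at tick 32 = 12 + 1.5*32 = 60.0000
clock 1: start=26, rate=0.9, needs 60-26 = 34; ticks = ceil(34/0.9) = ceil(37.7778) = 38; reading at tick 38 = 26 + 0.9*38 = 60.2000
Minimum tick count = 32; winners = [0]; smallest index = 0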